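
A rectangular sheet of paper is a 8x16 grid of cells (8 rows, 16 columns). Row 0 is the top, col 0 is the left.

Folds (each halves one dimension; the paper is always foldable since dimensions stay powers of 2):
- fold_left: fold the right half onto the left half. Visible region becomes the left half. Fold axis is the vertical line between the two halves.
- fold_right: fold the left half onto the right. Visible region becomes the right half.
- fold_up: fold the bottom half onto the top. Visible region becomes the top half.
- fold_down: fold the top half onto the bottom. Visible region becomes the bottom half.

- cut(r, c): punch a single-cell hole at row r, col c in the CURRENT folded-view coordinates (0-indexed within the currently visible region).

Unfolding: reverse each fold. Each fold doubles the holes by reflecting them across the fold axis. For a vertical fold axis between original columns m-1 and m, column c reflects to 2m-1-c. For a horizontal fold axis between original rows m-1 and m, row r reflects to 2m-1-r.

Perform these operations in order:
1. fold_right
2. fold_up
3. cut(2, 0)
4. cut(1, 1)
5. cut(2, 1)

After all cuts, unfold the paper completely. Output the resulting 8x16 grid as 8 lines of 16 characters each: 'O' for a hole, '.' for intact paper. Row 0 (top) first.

Answer: ................
......O..O......
......OOOO......
................
................
......OOOO......
......O..O......
................

Derivation:
Op 1 fold_right: fold axis v@8; visible region now rows[0,8) x cols[8,16) = 8x8
Op 2 fold_up: fold axis h@4; visible region now rows[0,4) x cols[8,16) = 4x8
Op 3 cut(2, 0): punch at orig (2,8); cuts so far [(2, 8)]; region rows[0,4) x cols[8,16) = 4x8
Op 4 cut(1, 1): punch at orig (1,9); cuts so far [(1, 9), (2, 8)]; region rows[0,4) x cols[8,16) = 4x8
Op 5 cut(2, 1): punch at orig (2,9); cuts so far [(1, 9), (2, 8), (2, 9)]; region rows[0,4) x cols[8,16) = 4x8
Unfold 1 (reflect across h@4): 6 holes -> [(1, 9), (2, 8), (2, 9), (5, 8), (5, 9), (6, 9)]
Unfold 2 (reflect across v@8): 12 holes -> [(1, 6), (1, 9), (2, 6), (2, 7), (2, 8), (2, 9), (5, 6), (5, 7), (5, 8), (5, 9), (6, 6), (6, 9)]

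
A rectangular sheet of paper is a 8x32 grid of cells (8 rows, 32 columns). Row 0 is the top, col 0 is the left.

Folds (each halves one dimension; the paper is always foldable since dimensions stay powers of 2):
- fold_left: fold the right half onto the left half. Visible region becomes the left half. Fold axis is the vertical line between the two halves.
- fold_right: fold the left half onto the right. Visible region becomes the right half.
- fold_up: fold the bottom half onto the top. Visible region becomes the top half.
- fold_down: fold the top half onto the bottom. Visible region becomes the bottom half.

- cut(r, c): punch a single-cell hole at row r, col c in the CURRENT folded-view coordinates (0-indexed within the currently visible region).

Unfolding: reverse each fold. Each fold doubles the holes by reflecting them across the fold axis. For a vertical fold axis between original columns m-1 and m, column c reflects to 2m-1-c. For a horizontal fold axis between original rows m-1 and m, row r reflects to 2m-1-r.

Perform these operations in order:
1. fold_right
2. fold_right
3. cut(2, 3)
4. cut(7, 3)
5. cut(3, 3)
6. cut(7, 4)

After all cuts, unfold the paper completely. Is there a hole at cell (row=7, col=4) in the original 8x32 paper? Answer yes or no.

Op 1 fold_right: fold axis v@16; visible region now rows[0,8) x cols[16,32) = 8x16
Op 2 fold_right: fold axis v@24; visible region now rows[0,8) x cols[24,32) = 8x8
Op 3 cut(2, 3): punch at orig (2,27); cuts so far [(2, 27)]; region rows[0,8) x cols[24,32) = 8x8
Op 4 cut(7, 3): punch at orig (7,27); cuts so far [(2, 27), (7, 27)]; region rows[0,8) x cols[24,32) = 8x8
Op 5 cut(3, 3): punch at orig (3,27); cuts so far [(2, 27), (3, 27), (7, 27)]; region rows[0,8) x cols[24,32) = 8x8
Op 6 cut(7, 4): punch at orig (7,28); cuts so far [(2, 27), (3, 27), (7, 27), (7, 28)]; region rows[0,8) x cols[24,32) = 8x8
Unfold 1 (reflect across v@24): 8 holes -> [(2, 20), (2, 27), (3, 20), (3, 27), (7, 19), (7, 20), (7, 27), (7, 28)]
Unfold 2 (reflect across v@16): 16 holes -> [(2, 4), (2, 11), (2, 20), (2, 27), (3, 4), (3, 11), (3, 20), (3, 27), (7, 3), (7, 4), (7, 11), (7, 12), (7, 19), (7, 20), (7, 27), (7, 28)]
Holes: [(2, 4), (2, 11), (2, 20), (2, 27), (3, 4), (3, 11), (3, 20), (3, 27), (7, 3), (7, 4), (7, 11), (7, 12), (7, 19), (7, 20), (7, 27), (7, 28)]

Answer: yes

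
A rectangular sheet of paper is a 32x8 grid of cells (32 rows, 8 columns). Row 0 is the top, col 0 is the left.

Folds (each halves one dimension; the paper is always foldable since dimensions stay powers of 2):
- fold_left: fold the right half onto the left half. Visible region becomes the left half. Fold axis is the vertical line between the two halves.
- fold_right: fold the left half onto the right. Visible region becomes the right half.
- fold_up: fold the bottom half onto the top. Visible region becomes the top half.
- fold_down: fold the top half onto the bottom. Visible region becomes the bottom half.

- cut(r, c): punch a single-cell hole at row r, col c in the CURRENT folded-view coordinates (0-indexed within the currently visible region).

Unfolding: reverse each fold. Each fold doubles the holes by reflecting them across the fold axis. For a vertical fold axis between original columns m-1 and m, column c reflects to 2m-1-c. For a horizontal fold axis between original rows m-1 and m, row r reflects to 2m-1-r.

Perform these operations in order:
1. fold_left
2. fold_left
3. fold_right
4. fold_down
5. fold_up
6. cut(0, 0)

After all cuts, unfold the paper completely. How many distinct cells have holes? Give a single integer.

Answer: 32

Derivation:
Op 1 fold_left: fold axis v@4; visible region now rows[0,32) x cols[0,4) = 32x4
Op 2 fold_left: fold axis v@2; visible region now rows[0,32) x cols[0,2) = 32x2
Op 3 fold_right: fold axis v@1; visible region now rows[0,32) x cols[1,2) = 32x1
Op 4 fold_down: fold axis h@16; visible region now rows[16,32) x cols[1,2) = 16x1
Op 5 fold_up: fold axis h@24; visible region now rows[16,24) x cols[1,2) = 8x1
Op 6 cut(0, 0): punch at orig (16,1); cuts so far [(16, 1)]; region rows[16,24) x cols[1,2) = 8x1
Unfold 1 (reflect across h@24): 2 holes -> [(16, 1), (31, 1)]
Unfold 2 (reflect across h@16): 4 holes -> [(0, 1), (15, 1), (16, 1), (31, 1)]
Unfold 3 (reflect across v@1): 8 holes -> [(0, 0), (0, 1), (15, 0), (15, 1), (16, 0), (16, 1), (31, 0), (31, 1)]
Unfold 4 (reflect across v@2): 16 holes -> [(0, 0), (0, 1), (0, 2), (0, 3), (15, 0), (15, 1), (15, 2), (15, 3), (16, 0), (16, 1), (16, 2), (16, 3), (31, 0), (31, 1), (31, 2), (31, 3)]
Unfold 5 (reflect across v@4): 32 holes -> [(0, 0), (0, 1), (0, 2), (0, 3), (0, 4), (0, 5), (0, 6), (0, 7), (15, 0), (15, 1), (15, 2), (15, 3), (15, 4), (15, 5), (15, 6), (15, 7), (16, 0), (16, 1), (16, 2), (16, 3), (16, 4), (16, 5), (16, 6), (16, 7), (31, 0), (31, 1), (31, 2), (31, 3), (31, 4), (31, 5), (31, 6), (31, 7)]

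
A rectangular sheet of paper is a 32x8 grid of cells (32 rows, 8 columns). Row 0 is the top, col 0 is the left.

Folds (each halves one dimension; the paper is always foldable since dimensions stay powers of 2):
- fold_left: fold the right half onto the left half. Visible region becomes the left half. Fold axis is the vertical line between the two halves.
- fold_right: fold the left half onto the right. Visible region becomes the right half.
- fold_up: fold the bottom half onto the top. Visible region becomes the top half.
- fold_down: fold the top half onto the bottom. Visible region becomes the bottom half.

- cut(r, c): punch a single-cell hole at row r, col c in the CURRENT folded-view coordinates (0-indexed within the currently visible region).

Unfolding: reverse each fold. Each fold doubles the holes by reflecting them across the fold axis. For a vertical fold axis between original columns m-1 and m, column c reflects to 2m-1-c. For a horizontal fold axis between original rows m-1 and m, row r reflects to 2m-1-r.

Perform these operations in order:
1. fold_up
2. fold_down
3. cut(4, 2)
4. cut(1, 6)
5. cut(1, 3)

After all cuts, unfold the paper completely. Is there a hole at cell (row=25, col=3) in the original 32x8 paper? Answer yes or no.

Op 1 fold_up: fold axis h@16; visible region now rows[0,16) x cols[0,8) = 16x8
Op 2 fold_down: fold axis h@8; visible region now rows[8,16) x cols[0,8) = 8x8
Op 3 cut(4, 2): punch at orig (12,2); cuts so far [(12, 2)]; region rows[8,16) x cols[0,8) = 8x8
Op 4 cut(1, 6): punch at orig (9,6); cuts so far [(9, 6), (12, 2)]; region rows[8,16) x cols[0,8) = 8x8
Op 5 cut(1, 3): punch at orig (9,3); cuts so far [(9, 3), (9, 6), (12, 2)]; region rows[8,16) x cols[0,8) = 8x8
Unfold 1 (reflect across h@8): 6 holes -> [(3, 2), (6, 3), (6, 6), (9, 3), (9, 6), (12, 2)]
Unfold 2 (reflect across h@16): 12 holes -> [(3, 2), (6, 3), (6, 6), (9, 3), (9, 6), (12, 2), (19, 2), (22, 3), (22, 6), (25, 3), (25, 6), (28, 2)]
Holes: [(3, 2), (6, 3), (6, 6), (9, 3), (9, 6), (12, 2), (19, 2), (22, 3), (22, 6), (25, 3), (25, 6), (28, 2)]

Answer: yes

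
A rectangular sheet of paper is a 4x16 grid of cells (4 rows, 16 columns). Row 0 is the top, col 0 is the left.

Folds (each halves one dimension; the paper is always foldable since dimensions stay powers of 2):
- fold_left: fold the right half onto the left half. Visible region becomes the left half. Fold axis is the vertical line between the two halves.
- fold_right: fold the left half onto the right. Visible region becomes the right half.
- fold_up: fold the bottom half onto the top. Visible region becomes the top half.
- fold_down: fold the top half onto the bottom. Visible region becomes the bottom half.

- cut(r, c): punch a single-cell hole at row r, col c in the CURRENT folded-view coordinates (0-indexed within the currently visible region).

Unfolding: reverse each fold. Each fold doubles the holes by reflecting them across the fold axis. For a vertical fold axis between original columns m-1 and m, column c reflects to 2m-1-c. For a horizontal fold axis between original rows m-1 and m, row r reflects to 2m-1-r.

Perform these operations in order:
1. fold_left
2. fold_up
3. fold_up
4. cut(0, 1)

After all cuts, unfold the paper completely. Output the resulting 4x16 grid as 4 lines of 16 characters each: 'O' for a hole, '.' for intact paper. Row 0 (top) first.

Op 1 fold_left: fold axis v@8; visible region now rows[0,4) x cols[0,8) = 4x8
Op 2 fold_up: fold axis h@2; visible region now rows[0,2) x cols[0,8) = 2x8
Op 3 fold_up: fold axis h@1; visible region now rows[0,1) x cols[0,8) = 1x8
Op 4 cut(0, 1): punch at orig (0,1); cuts so far [(0, 1)]; region rows[0,1) x cols[0,8) = 1x8
Unfold 1 (reflect across h@1): 2 holes -> [(0, 1), (1, 1)]
Unfold 2 (reflect across h@2): 4 holes -> [(0, 1), (1, 1), (2, 1), (3, 1)]
Unfold 3 (reflect across v@8): 8 holes -> [(0, 1), (0, 14), (1, 1), (1, 14), (2, 1), (2, 14), (3, 1), (3, 14)]

Answer: .O............O.
.O............O.
.O............O.
.O............O.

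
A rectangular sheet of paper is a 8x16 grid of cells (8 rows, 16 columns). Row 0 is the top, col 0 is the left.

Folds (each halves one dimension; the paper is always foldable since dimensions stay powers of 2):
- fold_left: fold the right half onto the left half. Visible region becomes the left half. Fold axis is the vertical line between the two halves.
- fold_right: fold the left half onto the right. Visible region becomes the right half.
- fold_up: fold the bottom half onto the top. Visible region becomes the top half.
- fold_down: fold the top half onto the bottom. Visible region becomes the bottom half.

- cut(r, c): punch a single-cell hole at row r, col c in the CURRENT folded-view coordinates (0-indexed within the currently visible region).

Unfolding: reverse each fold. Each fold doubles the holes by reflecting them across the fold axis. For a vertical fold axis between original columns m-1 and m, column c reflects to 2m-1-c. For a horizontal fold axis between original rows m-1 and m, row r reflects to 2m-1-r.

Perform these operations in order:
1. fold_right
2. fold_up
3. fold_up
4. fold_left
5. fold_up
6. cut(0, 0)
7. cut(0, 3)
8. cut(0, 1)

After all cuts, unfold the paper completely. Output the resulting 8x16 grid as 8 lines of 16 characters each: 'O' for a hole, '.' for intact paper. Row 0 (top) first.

Op 1 fold_right: fold axis v@8; visible region now rows[0,8) x cols[8,16) = 8x8
Op 2 fold_up: fold axis h@4; visible region now rows[0,4) x cols[8,16) = 4x8
Op 3 fold_up: fold axis h@2; visible region now rows[0,2) x cols[8,16) = 2x8
Op 4 fold_left: fold axis v@12; visible region now rows[0,2) x cols[8,12) = 2x4
Op 5 fold_up: fold axis h@1; visible region now rows[0,1) x cols[8,12) = 1x4
Op 6 cut(0, 0): punch at orig (0,8); cuts so far [(0, 8)]; region rows[0,1) x cols[8,12) = 1x4
Op 7 cut(0, 3): punch at orig (0,11); cuts so far [(0, 8), (0, 11)]; region rows[0,1) x cols[8,12) = 1x4
Op 8 cut(0, 1): punch at orig (0,9); cuts so far [(0, 8), (0, 9), (0, 11)]; region rows[0,1) x cols[8,12) = 1x4
Unfold 1 (reflect across h@1): 6 holes -> [(0, 8), (0, 9), (0, 11), (1, 8), (1, 9), (1, 11)]
Unfold 2 (reflect across v@12): 12 holes -> [(0, 8), (0, 9), (0, 11), (0, 12), (0, 14), (0, 15), (1, 8), (1, 9), (1, 11), (1, 12), (1, 14), (1, 15)]
Unfold 3 (reflect across h@2): 24 holes -> [(0, 8), (0, 9), (0, 11), (0, 12), (0, 14), (0, 15), (1, 8), (1, 9), (1, 11), (1, 12), (1, 14), (1, 15), (2, 8), (2, 9), (2, 11), (2, 12), (2, 14), (2, 15), (3, 8), (3, 9), (3, 11), (3, 12), (3, 14), (3, 15)]
Unfold 4 (reflect across h@4): 48 holes -> [(0, 8), (0, 9), (0, 11), (0, 12), (0, 14), (0, 15), (1, 8), (1, 9), (1, 11), (1, 12), (1, 14), (1, 15), (2, 8), (2, 9), (2, 11), (2, 12), (2, 14), (2, 15), (3, 8), (3, 9), (3, 11), (3, 12), (3, 14), (3, 15), (4, 8), (4, 9), (4, 11), (4, 12), (4, 14), (4, 15), (5, 8), (5, 9), (5, 11), (5, 12), (5, 14), (5, 15), (6, 8), (6, 9), (6, 11), (6, 12), (6, 14), (6, 15), (7, 8), (7, 9), (7, 11), (7, 12), (7, 14), (7, 15)]
Unfold 5 (reflect across v@8): 96 holes -> [(0, 0), (0, 1), (0, 3), (0, 4), (0, 6), (0, 7), (0, 8), (0, 9), (0, 11), (0, 12), (0, 14), (0, 15), (1, 0), (1, 1), (1, 3), (1, 4), (1, 6), (1, 7), (1, 8), (1, 9), (1, 11), (1, 12), (1, 14), (1, 15), (2, 0), (2, 1), (2, 3), (2, 4), (2, 6), (2, 7), (2, 8), (2, 9), (2, 11), (2, 12), (2, 14), (2, 15), (3, 0), (3, 1), (3, 3), (3, 4), (3, 6), (3, 7), (3, 8), (3, 9), (3, 11), (3, 12), (3, 14), (3, 15), (4, 0), (4, 1), (4, 3), (4, 4), (4, 6), (4, 7), (4, 8), (4, 9), (4, 11), (4, 12), (4, 14), (4, 15), (5, 0), (5, 1), (5, 3), (5, 4), (5, 6), (5, 7), (5, 8), (5, 9), (5, 11), (5, 12), (5, 14), (5, 15), (6, 0), (6, 1), (6, 3), (6, 4), (6, 6), (6, 7), (6, 8), (6, 9), (6, 11), (6, 12), (6, 14), (6, 15), (7, 0), (7, 1), (7, 3), (7, 4), (7, 6), (7, 7), (7, 8), (7, 9), (7, 11), (7, 12), (7, 14), (7, 15)]

Answer: OO.OO.OOOO.OO.OO
OO.OO.OOOO.OO.OO
OO.OO.OOOO.OO.OO
OO.OO.OOOO.OO.OO
OO.OO.OOOO.OO.OO
OO.OO.OOOO.OO.OO
OO.OO.OOOO.OO.OO
OO.OO.OOOO.OO.OO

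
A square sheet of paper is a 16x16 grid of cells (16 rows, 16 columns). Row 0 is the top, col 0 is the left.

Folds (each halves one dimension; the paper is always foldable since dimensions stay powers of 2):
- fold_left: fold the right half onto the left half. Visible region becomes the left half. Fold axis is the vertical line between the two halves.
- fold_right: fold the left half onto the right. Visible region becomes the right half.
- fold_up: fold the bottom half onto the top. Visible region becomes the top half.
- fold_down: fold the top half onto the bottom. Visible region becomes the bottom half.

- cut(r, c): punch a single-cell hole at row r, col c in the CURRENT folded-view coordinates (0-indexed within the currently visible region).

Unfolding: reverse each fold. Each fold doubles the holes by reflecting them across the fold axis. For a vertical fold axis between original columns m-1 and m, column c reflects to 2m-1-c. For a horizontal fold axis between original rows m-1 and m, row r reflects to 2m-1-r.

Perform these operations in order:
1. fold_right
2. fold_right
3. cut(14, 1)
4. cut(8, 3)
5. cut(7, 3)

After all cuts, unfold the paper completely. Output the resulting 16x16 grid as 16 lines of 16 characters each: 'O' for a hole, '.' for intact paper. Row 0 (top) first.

Answer: ................
................
................
................
................
................
................
O......OO......O
O......OO......O
................
................
................
................
................
..O..O....O..O..
................

Derivation:
Op 1 fold_right: fold axis v@8; visible region now rows[0,16) x cols[8,16) = 16x8
Op 2 fold_right: fold axis v@12; visible region now rows[0,16) x cols[12,16) = 16x4
Op 3 cut(14, 1): punch at orig (14,13); cuts so far [(14, 13)]; region rows[0,16) x cols[12,16) = 16x4
Op 4 cut(8, 3): punch at orig (8,15); cuts so far [(8, 15), (14, 13)]; region rows[0,16) x cols[12,16) = 16x4
Op 5 cut(7, 3): punch at orig (7,15); cuts so far [(7, 15), (8, 15), (14, 13)]; region rows[0,16) x cols[12,16) = 16x4
Unfold 1 (reflect across v@12): 6 holes -> [(7, 8), (7, 15), (8, 8), (8, 15), (14, 10), (14, 13)]
Unfold 2 (reflect across v@8): 12 holes -> [(7, 0), (7, 7), (7, 8), (7, 15), (8, 0), (8, 7), (8, 8), (8, 15), (14, 2), (14, 5), (14, 10), (14, 13)]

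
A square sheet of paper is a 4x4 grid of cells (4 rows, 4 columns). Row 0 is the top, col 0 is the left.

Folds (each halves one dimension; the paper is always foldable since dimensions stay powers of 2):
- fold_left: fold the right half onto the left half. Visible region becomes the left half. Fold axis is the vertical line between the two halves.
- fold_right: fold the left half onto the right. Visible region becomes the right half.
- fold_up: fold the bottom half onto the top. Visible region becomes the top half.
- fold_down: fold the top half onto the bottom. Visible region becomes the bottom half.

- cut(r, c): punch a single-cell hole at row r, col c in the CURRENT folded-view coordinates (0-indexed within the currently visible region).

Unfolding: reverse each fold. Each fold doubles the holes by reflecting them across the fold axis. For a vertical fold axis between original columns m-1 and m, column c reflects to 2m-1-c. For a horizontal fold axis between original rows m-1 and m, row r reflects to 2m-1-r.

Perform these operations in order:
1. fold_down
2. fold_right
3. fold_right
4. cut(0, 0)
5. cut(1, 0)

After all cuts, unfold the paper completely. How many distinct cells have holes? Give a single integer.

Op 1 fold_down: fold axis h@2; visible region now rows[2,4) x cols[0,4) = 2x4
Op 2 fold_right: fold axis v@2; visible region now rows[2,4) x cols[2,4) = 2x2
Op 3 fold_right: fold axis v@3; visible region now rows[2,4) x cols[3,4) = 2x1
Op 4 cut(0, 0): punch at orig (2,3); cuts so far [(2, 3)]; region rows[2,4) x cols[3,4) = 2x1
Op 5 cut(1, 0): punch at orig (3,3); cuts so far [(2, 3), (3, 3)]; region rows[2,4) x cols[3,4) = 2x1
Unfold 1 (reflect across v@3): 4 holes -> [(2, 2), (2, 3), (3, 2), (3, 3)]
Unfold 2 (reflect across v@2): 8 holes -> [(2, 0), (2, 1), (2, 2), (2, 3), (3, 0), (3, 1), (3, 2), (3, 3)]
Unfold 3 (reflect across h@2): 16 holes -> [(0, 0), (0, 1), (0, 2), (0, 3), (1, 0), (1, 1), (1, 2), (1, 3), (2, 0), (2, 1), (2, 2), (2, 3), (3, 0), (3, 1), (3, 2), (3, 3)]

Answer: 16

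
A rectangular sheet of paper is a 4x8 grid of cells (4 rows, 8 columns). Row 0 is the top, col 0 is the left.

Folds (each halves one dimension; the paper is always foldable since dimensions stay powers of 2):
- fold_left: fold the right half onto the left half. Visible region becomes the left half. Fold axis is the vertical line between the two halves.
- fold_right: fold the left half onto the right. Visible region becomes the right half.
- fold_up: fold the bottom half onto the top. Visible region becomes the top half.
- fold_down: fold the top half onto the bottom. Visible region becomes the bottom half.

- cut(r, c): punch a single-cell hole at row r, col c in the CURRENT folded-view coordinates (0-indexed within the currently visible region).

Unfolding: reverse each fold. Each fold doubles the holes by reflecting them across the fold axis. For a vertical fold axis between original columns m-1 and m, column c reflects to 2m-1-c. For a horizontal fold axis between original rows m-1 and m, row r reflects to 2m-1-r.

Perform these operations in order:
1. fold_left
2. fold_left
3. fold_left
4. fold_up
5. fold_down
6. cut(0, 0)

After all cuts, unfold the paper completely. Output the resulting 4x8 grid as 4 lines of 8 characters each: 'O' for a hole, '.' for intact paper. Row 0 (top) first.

Answer: OOOOOOOO
OOOOOOOO
OOOOOOOO
OOOOOOOO

Derivation:
Op 1 fold_left: fold axis v@4; visible region now rows[0,4) x cols[0,4) = 4x4
Op 2 fold_left: fold axis v@2; visible region now rows[0,4) x cols[0,2) = 4x2
Op 3 fold_left: fold axis v@1; visible region now rows[0,4) x cols[0,1) = 4x1
Op 4 fold_up: fold axis h@2; visible region now rows[0,2) x cols[0,1) = 2x1
Op 5 fold_down: fold axis h@1; visible region now rows[1,2) x cols[0,1) = 1x1
Op 6 cut(0, 0): punch at orig (1,0); cuts so far [(1, 0)]; region rows[1,2) x cols[0,1) = 1x1
Unfold 1 (reflect across h@1): 2 holes -> [(0, 0), (1, 0)]
Unfold 2 (reflect across h@2): 4 holes -> [(0, 0), (1, 0), (2, 0), (3, 0)]
Unfold 3 (reflect across v@1): 8 holes -> [(0, 0), (0, 1), (1, 0), (1, 1), (2, 0), (2, 1), (3, 0), (3, 1)]
Unfold 4 (reflect across v@2): 16 holes -> [(0, 0), (0, 1), (0, 2), (0, 3), (1, 0), (1, 1), (1, 2), (1, 3), (2, 0), (2, 1), (2, 2), (2, 3), (3, 0), (3, 1), (3, 2), (3, 3)]
Unfold 5 (reflect across v@4): 32 holes -> [(0, 0), (0, 1), (0, 2), (0, 3), (0, 4), (0, 5), (0, 6), (0, 7), (1, 0), (1, 1), (1, 2), (1, 3), (1, 4), (1, 5), (1, 6), (1, 7), (2, 0), (2, 1), (2, 2), (2, 3), (2, 4), (2, 5), (2, 6), (2, 7), (3, 0), (3, 1), (3, 2), (3, 3), (3, 4), (3, 5), (3, 6), (3, 7)]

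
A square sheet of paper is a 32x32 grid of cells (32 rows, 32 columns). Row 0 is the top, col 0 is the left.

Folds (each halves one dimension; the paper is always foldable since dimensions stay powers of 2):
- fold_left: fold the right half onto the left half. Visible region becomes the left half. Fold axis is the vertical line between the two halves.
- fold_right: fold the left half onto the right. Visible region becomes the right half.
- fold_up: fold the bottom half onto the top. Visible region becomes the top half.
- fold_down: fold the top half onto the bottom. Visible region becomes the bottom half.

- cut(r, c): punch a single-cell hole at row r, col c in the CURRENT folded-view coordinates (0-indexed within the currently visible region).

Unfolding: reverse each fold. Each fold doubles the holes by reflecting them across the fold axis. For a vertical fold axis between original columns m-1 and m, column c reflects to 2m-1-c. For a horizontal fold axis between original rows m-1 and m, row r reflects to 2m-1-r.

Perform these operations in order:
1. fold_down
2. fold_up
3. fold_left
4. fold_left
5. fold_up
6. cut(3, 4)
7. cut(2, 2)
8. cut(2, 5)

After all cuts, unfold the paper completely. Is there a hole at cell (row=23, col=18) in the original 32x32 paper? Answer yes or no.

Answer: no

Derivation:
Op 1 fold_down: fold axis h@16; visible region now rows[16,32) x cols[0,32) = 16x32
Op 2 fold_up: fold axis h@24; visible region now rows[16,24) x cols[0,32) = 8x32
Op 3 fold_left: fold axis v@16; visible region now rows[16,24) x cols[0,16) = 8x16
Op 4 fold_left: fold axis v@8; visible region now rows[16,24) x cols[0,8) = 8x8
Op 5 fold_up: fold axis h@20; visible region now rows[16,20) x cols[0,8) = 4x8
Op 6 cut(3, 4): punch at orig (19,4); cuts so far [(19, 4)]; region rows[16,20) x cols[0,8) = 4x8
Op 7 cut(2, 2): punch at orig (18,2); cuts so far [(18, 2), (19, 4)]; region rows[16,20) x cols[0,8) = 4x8
Op 8 cut(2, 5): punch at orig (18,5); cuts so far [(18, 2), (18, 5), (19, 4)]; region rows[16,20) x cols[0,8) = 4x8
Unfold 1 (reflect across h@20): 6 holes -> [(18, 2), (18, 5), (19, 4), (20, 4), (21, 2), (21, 5)]
Unfold 2 (reflect across v@8): 12 holes -> [(18, 2), (18, 5), (18, 10), (18, 13), (19, 4), (19, 11), (20, 4), (20, 11), (21, 2), (21, 5), (21, 10), (21, 13)]
Unfold 3 (reflect across v@16): 24 holes -> [(18, 2), (18, 5), (18, 10), (18, 13), (18, 18), (18, 21), (18, 26), (18, 29), (19, 4), (19, 11), (19, 20), (19, 27), (20, 4), (20, 11), (20, 20), (20, 27), (21, 2), (21, 5), (21, 10), (21, 13), (21, 18), (21, 21), (21, 26), (21, 29)]
Unfold 4 (reflect across h@24): 48 holes -> [(18, 2), (18, 5), (18, 10), (18, 13), (18, 18), (18, 21), (18, 26), (18, 29), (19, 4), (19, 11), (19, 20), (19, 27), (20, 4), (20, 11), (20, 20), (20, 27), (21, 2), (21, 5), (21, 10), (21, 13), (21, 18), (21, 21), (21, 26), (21, 29), (26, 2), (26, 5), (26, 10), (26, 13), (26, 18), (26, 21), (26, 26), (26, 29), (27, 4), (27, 11), (27, 20), (27, 27), (28, 4), (28, 11), (28, 20), (28, 27), (29, 2), (29, 5), (29, 10), (29, 13), (29, 18), (29, 21), (29, 26), (29, 29)]
Unfold 5 (reflect across h@16): 96 holes -> [(2, 2), (2, 5), (2, 10), (2, 13), (2, 18), (2, 21), (2, 26), (2, 29), (3, 4), (3, 11), (3, 20), (3, 27), (4, 4), (4, 11), (4, 20), (4, 27), (5, 2), (5, 5), (5, 10), (5, 13), (5, 18), (5, 21), (5, 26), (5, 29), (10, 2), (10, 5), (10, 10), (10, 13), (10, 18), (10, 21), (10, 26), (10, 29), (11, 4), (11, 11), (11, 20), (11, 27), (12, 4), (12, 11), (12, 20), (12, 27), (13, 2), (13, 5), (13, 10), (13, 13), (13, 18), (13, 21), (13, 26), (13, 29), (18, 2), (18, 5), (18, 10), (18, 13), (18, 18), (18, 21), (18, 26), (18, 29), (19, 4), (19, 11), (19, 20), (19, 27), (20, 4), (20, 11), (20, 20), (20, 27), (21, 2), (21, 5), (21, 10), (21, 13), (21, 18), (21, 21), (21, 26), (21, 29), (26, 2), (26, 5), (26, 10), (26, 13), (26, 18), (26, 21), (26, 26), (26, 29), (27, 4), (27, 11), (27, 20), (27, 27), (28, 4), (28, 11), (28, 20), (28, 27), (29, 2), (29, 5), (29, 10), (29, 13), (29, 18), (29, 21), (29, 26), (29, 29)]
Holes: [(2, 2), (2, 5), (2, 10), (2, 13), (2, 18), (2, 21), (2, 26), (2, 29), (3, 4), (3, 11), (3, 20), (3, 27), (4, 4), (4, 11), (4, 20), (4, 27), (5, 2), (5, 5), (5, 10), (5, 13), (5, 18), (5, 21), (5, 26), (5, 29), (10, 2), (10, 5), (10, 10), (10, 13), (10, 18), (10, 21), (10, 26), (10, 29), (11, 4), (11, 11), (11, 20), (11, 27), (12, 4), (12, 11), (12, 20), (12, 27), (13, 2), (13, 5), (13, 10), (13, 13), (13, 18), (13, 21), (13, 26), (13, 29), (18, 2), (18, 5), (18, 10), (18, 13), (18, 18), (18, 21), (18, 26), (18, 29), (19, 4), (19, 11), (19, 20), (19, 27), (20, 4), (20, 11), (20, 20), (20, 27), (21, 2), (21, 5), (21, 10), (21, 13), (21, 18), (21, 21), (21, 26), (21, 29), (26, 2), (26, 5), (26, 10), (26, 13), (26, 18), (26, 21), (26, 26), (26, 29), (27, 4), (27, 11), (27, 20), (27, 27), (28, 4), (28, 11), (28, 20), (28, 27), (29, 2), (29, 5), (29, 10), (29, 13), (29, 18), (29, 21), (29, 26), (29, 29)]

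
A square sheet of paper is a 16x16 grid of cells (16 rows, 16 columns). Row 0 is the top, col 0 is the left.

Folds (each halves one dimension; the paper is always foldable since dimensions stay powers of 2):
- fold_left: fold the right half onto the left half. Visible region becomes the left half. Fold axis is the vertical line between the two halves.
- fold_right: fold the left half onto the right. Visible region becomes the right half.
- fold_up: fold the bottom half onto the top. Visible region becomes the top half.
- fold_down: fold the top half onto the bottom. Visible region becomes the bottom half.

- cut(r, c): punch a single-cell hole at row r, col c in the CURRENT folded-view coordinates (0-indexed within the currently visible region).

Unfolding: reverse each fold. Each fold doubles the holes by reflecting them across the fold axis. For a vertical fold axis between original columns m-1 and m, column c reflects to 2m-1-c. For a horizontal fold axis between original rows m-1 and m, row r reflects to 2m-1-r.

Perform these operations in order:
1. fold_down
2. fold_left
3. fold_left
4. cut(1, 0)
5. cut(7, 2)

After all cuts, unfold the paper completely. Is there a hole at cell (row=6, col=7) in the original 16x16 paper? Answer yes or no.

Answer: yes

Derivation:
Op 1 fold_down: fold axis h@8; visible region now rows[8,16) x cols[0,16) = 8x16
Op 2 fold_left: fold axis v@8; visible region now rows[8,16) x cols[0,8) = 8x8
Op 3 fold_left: fold axis v@4; visible region now rows[8,16) x cols[0,4) = 8x4
Op 4 cut(1, 0): punch at orig (9,0); cuts so far [(9, 0)]; region rows[8,16) x cols[0,4) = 8x4
Op 5 cut(7, 2): punch at orig (15,2); cuts so far [(9, 0), (15, 2)]; region rows[8,16) x cols[0,4) = 8x4
Unfold 1 (reflect across v@4): 4 holes -> [(9, 0), (9, 7), (15, 2), (15, 5)]
Unfold 2 (reflect across v@8): 8 holes -> [(9, 0), (9, 7), (9, 8), (9, 15), (15, 2), (15, 5), (15, 10), (15, 13)]
Unfold 3 (reflect across h@8): 16 holes -> [(0, 2), (0, 5), (0, 10), (0, 13), (6, 0), (6, 7), (6, 8), (6, 15), (9, 0), (9, 7), (9, 8), (9, 15), (15, 2), (15, 5), (15, 10), (15, 13)]
Holes: [(0, 2), (0, 5), (0, 10), (0, 13), (6, 0), (6, 7), (6, 8), (6, 15), (9, 0), (9, 7), (9, 8), (9, 15), (15, 2), (15, 5), (15, 10), (15, 13)]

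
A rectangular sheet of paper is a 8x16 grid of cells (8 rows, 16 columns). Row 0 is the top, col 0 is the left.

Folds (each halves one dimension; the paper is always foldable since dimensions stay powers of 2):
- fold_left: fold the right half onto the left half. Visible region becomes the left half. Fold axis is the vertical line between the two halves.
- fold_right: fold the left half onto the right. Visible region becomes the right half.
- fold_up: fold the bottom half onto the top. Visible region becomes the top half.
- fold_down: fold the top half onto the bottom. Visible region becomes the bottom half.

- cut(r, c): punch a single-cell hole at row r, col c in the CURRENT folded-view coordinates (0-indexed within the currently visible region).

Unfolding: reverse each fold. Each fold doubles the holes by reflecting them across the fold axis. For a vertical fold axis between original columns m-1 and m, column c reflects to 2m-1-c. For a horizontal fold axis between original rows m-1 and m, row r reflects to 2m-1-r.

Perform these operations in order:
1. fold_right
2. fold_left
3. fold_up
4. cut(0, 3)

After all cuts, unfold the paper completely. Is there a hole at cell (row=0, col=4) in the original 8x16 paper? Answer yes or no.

Answer: yes

Derivation:
Op 1 fold_right: fold axis v@8; visible region now rows[0,8) x cols[8,16) = 8x8
Op 2 fold_left: fold axis v@12; visible region now rows[0,8) x cols[8,12) = 8x4
Op 3 fold_up: fold axis h@4; visible region now rows[0,4) x cols[8,12) = 4x4
Op 4 cut(0, 3): punch at orig (0,11); cuts so far [(0, 11)]; region rows[0,4) x cols[8,12) = 4x4
Unfold 1 (reflect across h@4): 2 holes -> [(0, 11), (7, 11)]
Unfold 2 (reflect across v@12): 4 holes -> [(0, 11), (0, 12), (7, 11), (7, 12)]
Unfold 3 (reflect across v@8): 8 holes -> [(0, 3), (0, 4), (0, 11), (0, 12), (7, 3), (7, 4), (7, 11), (7, 12)]
Holes: [(0, 3), (0, 4), (0, 11), (0, 12), (7, 3), (7, 4), (7, 11), (7, 12)]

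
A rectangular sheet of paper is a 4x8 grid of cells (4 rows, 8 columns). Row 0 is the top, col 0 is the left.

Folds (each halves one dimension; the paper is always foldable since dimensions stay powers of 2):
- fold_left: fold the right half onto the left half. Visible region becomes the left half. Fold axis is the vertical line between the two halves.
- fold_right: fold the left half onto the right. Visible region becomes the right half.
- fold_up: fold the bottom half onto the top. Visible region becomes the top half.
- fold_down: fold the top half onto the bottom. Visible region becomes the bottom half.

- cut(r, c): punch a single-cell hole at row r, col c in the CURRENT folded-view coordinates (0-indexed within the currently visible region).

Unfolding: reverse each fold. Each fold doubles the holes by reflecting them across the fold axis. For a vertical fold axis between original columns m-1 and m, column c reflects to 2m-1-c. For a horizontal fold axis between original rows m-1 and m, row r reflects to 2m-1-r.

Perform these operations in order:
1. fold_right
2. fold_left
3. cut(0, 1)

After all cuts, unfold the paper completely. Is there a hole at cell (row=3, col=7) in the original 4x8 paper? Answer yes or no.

Op 1 fold_right: fold axis v@4; visible region now rows[0,4) x cols[4,8) = 4x4
Op 2 fold_left: fold axis v@6; visible region now rows[0,4) x cols[4,6) = 4x2
Op 3 cut(0, 1): punch at orig (0,5); cuts so far [(0, 5)]; region rows[0,4) x cols[4,6) = 4x2
Unfold 1 (reflect across v@6): 2 holes -> [(0, 5), (0, 6)]
Unfold 2 (reflect across v@4): 4 holes -> [(0, 1), (0, 2), (0, 5), (0, 6)]
Holes: [(0, 1), (0, 2), (0, 5), (0, 6)]

Answer: no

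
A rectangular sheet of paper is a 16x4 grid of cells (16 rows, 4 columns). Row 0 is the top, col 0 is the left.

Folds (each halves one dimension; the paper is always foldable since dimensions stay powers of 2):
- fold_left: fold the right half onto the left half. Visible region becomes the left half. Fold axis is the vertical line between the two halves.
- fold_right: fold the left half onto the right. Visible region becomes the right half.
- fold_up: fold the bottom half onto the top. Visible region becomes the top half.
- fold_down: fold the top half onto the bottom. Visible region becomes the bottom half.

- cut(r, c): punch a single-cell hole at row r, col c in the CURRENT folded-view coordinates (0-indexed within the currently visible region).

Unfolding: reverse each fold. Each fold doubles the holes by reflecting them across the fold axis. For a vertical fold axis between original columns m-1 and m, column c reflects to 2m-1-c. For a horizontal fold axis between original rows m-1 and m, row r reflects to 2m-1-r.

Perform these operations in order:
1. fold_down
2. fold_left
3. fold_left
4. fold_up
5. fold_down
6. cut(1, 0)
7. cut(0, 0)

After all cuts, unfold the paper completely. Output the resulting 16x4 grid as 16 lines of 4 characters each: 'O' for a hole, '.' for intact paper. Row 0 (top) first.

Op 1 fold_down: fold axis h@8; visible region now rows[8,16) x cols[0,4) = 8x4
Op 2 fold_left: fold axis v@2; visible region now rows[8,16) x cols[0,2) = 8x2
Op 3 fold_left: fold axis v@1; visible region now rows[8,16) x cols[0,1) = 8x1
Op 4 fold_up: fold axis h@12; visible region now rows[8,12) x cols[0,1) = 4x1
Op 5 fold_down: fold axis h@10; visible region now rows[10,12) x cols[0,1) = 2x1
Op 6 cut(1, 0): punch at orig (11,0); cuts so far [(11, 0)]; region rows[10,12) x cols[0,1) = 2x1
Op 7 cut(0, 0): punch at orig (10,0); cuts so far [(10, 0), (11, 0)]; region rows[10,12) x cols[0,1) = 2x1
Unfold 1 (reflect across h@10): 4 holes -> [(8, 0), (9, 0), (10, 0), (11, 0)]
Unfold 2 (reflect across h@12): 8 holes -> [(8, 0), (9, 0), (10, 0), (11, 0), (12, 0), (13, 0), (14, 0), (15, 0)]
Unfold 3 (reflect across v@1): 16 holes -> [(8, 0), (8, 1), (9, 0), (9, 1), (10, 0), (10, 1), (11, 0), (11, 1), (12, 0), (12, 1), (13, 0), (13, 1), (14, 0), (14, 1), (15, 0), (15, 1)]
Unfold 4 (reflect across v@2): 32 holes -> [(8, 0), (8, 1), (8, 2), (8, 3), (9, 0), (9, 1), (9, 2), (9, 3), (10, 0), (10, 1), (10, 2), (10, 3), (11, 0), (11, 1), (11, 2), (11, 3), (12, 0), (12, 1), (12, 2), (12, 3), (13, 0), (13, 1), (13, 2), (13, 3), (14, 0), (14, 1), (14, 2), (14, 3), (15, 0), (15, 1), (15, 2), (15, 3)]
Unfold 5 (reflect across h@8): 64 holes -> [(0, 0), (0, 1), (0, 2), (0, 3), (1, 0), (1, 1), (1, 2), (1, 3), (2, 0), (2, 1), (2, 2), (2, 3), (3, 0), (3, 1), (3, 2), (3, 3), (4, 0), (4, 1), (4, 2), (4, 3), (5, 0), (5, 1), (5, 2), (5, 3), (6, 0), (6, 1), (6, 2), (6, 3), (7, 0), (7, 1), (7, 2), (7, 3), (8, 0), (8, 1), (8, 2), (8, 3), (9, 0), (9, 1), (9, 2), (9, 3), (10, 0), (10, 1), (10, 2), (10, 3), (11, 0), (11, 1), (11, 2), (11, 3), (12, 0), (12, 1), (12, 2), (12, 3), (13, 0), (13, 1), (13, 2), (13, 3), (14, 0), (14, 1), (14, 2), (14, 3), (15, 0), (15, 1), (15, 2), (15, 3)]

Answer: OOOO
OOOO
OOOO
OOOO
OOOO
OOOO
OOOO
OOOO
OOOO
OOOO
OOOO
OOOO
OOOO
OOOO
OOOO
OOOO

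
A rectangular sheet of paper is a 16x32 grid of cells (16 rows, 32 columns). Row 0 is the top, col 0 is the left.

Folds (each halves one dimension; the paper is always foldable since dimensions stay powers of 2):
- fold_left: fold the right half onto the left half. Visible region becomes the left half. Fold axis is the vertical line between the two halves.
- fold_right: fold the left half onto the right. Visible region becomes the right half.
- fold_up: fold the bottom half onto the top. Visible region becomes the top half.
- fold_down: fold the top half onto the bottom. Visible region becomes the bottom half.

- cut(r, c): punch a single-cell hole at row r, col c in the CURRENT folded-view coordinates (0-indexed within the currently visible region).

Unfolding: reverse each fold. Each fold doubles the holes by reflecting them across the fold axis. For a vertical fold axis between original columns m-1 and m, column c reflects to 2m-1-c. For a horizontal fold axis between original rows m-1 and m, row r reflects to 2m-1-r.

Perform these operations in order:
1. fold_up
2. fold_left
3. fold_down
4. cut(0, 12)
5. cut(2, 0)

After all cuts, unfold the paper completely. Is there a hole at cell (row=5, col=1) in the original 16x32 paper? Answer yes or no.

Answer: no

Derivation:
Op 1 fold_up: fold axis h@8; visible region now rows[0,8) x cols[0,32) = 8x32
Op 2 fold_left: fold axis v@16; visible region now rows[0,8) x cols[0,16) = 8x16
Op 3 fold_down: fold axis h@4; visible region now rows[4,8) x cols[0,16) = 4x16
Op 4 cut(0, 12): punch at orig (4,12); cuts so far [(4, 12)]; region rows[4,8) x cols[0,16) = 4x16
Op 5 cut(2, 0): punch at orig (6,0); cuts so far [(4, 12), (6, 0)]; region rows[4,8) x cols[0,16) = 4x16
Unfold 1 (reflect across h@4): 4 holes -> [(1, 0), (3, 12), (4, 12), (6, 0)]
Unfold 2 (reflect across v@16): 8 holes -> [(1, 0), (1, 31), (3, 12), (3, 19), (4, 12), (4, 19), (6, 0), (6, 31)]
Unfold 3 (reflect across h@8): 16 holes -> [(1, 0), (1, 31), (3, 12), (3, 19), (4, 12), (4, 19), (6, 0), (6, 31), (9, 0), (9, 31), (11, 12), (11, 19), (12, 12), (12, 19), (14, 0), (14, 31)]
Holes: [(1, 0), (1, 31), (3, 12), (3, 19), (4, 12), (4, 19), (6, 0), (6, 31), (9, 0), (9, 31), (11, 12), (11, 19), (12, 12), (12, 19), (14, 0), (14, 31)]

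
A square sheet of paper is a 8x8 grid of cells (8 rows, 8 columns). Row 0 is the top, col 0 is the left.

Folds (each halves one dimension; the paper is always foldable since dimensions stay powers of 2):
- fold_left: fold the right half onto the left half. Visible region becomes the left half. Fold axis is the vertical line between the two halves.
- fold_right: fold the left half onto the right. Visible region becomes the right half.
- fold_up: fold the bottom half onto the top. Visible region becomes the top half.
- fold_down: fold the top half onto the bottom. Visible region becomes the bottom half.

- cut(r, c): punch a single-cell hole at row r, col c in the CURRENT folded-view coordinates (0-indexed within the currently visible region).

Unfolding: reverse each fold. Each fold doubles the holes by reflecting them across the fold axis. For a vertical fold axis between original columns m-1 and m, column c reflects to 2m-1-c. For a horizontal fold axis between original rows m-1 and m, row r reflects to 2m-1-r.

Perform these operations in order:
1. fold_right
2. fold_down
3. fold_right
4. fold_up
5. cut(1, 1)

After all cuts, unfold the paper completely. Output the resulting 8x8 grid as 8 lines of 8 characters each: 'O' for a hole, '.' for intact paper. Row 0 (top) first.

Op 1 fold_right: fold axis v@4; visible region now rows[0,8) x cols[4,8) = 8x4
Op 2 fold_down: fold axis h@4; visible region now rows[4,8) x cols[4,8) = 4x4
Op 3 fold_right: fold axis v@6; visible region now rows[4,8) x cols[6,8) = 4x2
Op 4 fold_up: fold axis h@6; visible region now rows[4,6) x cols[6,8) = 2x2
Op 5 cut(1, 1): punch at orig (5,7); cuts so far [(5, 7)]; region rows[4,6) x cols[6,8) = 2x2
Unfold 1 (reflect across h@6): 2 holes -> [(5, 7), (6, 7)]
Unfold 2 (reflect across v@6): 4 holes -> [(5, 4), (5, 7), (6, 4), (6, 7)]
Unfold 3 (reflect across h@4): 8 holes -> [(1, 4), (1, 7), (2, 4), (2, 7), (5, 4), (5, 7), (6, 4), (6, 7)]
Unfold 4 (reflect across v@4): 16 holes -> [(1, 0), (1, 3), (1, 4), (1, 7), (2, 0), (2, 3), (2, 4), (2, 7), (5, 0), (5, 3), (5, 4), (5, 7), (6, 0), (6, 3), (6, 4), (6, 7)]

Answer: ........
O..OO..O
O..OO..O
........
........
O..OO..O
O..OO..O
........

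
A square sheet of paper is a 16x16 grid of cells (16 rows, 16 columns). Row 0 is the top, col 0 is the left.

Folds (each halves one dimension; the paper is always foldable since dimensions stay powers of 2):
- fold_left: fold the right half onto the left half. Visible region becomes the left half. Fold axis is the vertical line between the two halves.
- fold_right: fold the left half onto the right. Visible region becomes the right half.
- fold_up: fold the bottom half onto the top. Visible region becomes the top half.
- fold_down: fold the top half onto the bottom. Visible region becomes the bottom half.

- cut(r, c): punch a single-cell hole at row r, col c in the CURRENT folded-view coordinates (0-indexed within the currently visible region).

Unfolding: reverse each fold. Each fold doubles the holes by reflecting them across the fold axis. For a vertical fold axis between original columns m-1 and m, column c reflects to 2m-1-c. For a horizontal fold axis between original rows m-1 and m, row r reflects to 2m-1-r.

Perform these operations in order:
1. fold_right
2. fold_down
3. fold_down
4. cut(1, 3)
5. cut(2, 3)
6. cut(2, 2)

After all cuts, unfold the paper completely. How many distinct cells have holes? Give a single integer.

Op 1 fold_right: fold axis v@8; visible region now rows[0,16) x cols[8,16) = 16x8
Op 2 fold_down: fold axis h@8; visible region now rows[8,16) x cols[8,16) = 8x8
Op 3 fold_down: fold axis h@12; visible region now rows[12,16) x cols[8,16) = 4x8
Op 4 cut(1, 3): punch at orig (13,11); cuts so far [(13, 11)]; region rows[12,16) x cols[8,16) = 4x8
Op 5 cut(2, 3): punch at orig (14,11); cuts so far [(13, 11), (14, 11)]; region rows[12,16) x cols[8,16) = 4x8
Op 6 cut(2, 2): punch at orig (14,10); cuts so far [(13, 11), (14, 10), (14, 11)]; region rows[12,16) x cols[8,16) = 4x8
Unfold 1 (reflect across h@12): 6 holes -> [(9, 10), (9, 11), (10, 11), (13, 11), (14, 10), (14, 11)]
Unfold 2 (reflect across h@8): 12 holes -> [(1, 10), (1, 11), (2, 11), (5, 11), (6, 10), (6, 11), (9, 10), (9, 11), (10, 11), (13, 11), (14, 10), (14, 11)]
Unfold 3 (reflect across v@8): 24 holes -> [(1, 4), (1, 5), (1, 10), (1, 11), (2, 4), (2, 11), (5, 4), (5, 11), (6, 4), (6, 5), (6, 10), (6, 11), (9, 4), (9, 5), (9, 10), (9, 11), (10, 4), (10, 11), (13, 4), (13, 11), (14, 4), (14, 5), (14, 10), (14, 11)]

Answer: 24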